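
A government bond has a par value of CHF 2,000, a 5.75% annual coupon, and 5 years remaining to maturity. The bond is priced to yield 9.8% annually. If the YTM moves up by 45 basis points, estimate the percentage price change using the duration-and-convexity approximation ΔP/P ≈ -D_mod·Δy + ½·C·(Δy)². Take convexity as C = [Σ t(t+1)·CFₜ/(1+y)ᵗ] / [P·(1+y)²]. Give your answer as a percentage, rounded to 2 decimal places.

-1.80%

With y = 0.098:
  t   CF        PV=CF/(1+0.098)^t    t·PV        t(t+1)·PV
  1       115.00       104.7359       104.7359         209.4718
  2       115.00        95.3879       190.7757         572.3272
  3       115.00        86.8742       260.6226       1,042.4904
  4       115.00        79.1204       316.4816       1,582.4080
  5     2,115.00     1,325.2526     6,626.2631      39,757.5786
  Σ                  1,691.3710     7,498.8789      43,164.2760
P = 1,691.3710; D_Mac = 4.43361 yrs; D_mod = 4.03790 yrs; C = 21.16805.
Duration effect: -4.03790 × (+0.0045) = -0.018171
Convexity effect: 0.5 × 21.16805 × (0.0045)² = +0.0002143
ΔP/P ≈ -0.018171 + 0.0002143 = -0.017956 = -1.7956%.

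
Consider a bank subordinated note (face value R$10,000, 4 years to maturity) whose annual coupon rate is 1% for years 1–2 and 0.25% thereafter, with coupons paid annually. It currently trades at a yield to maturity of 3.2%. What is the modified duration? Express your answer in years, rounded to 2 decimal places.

3.82 years

Periodic yield y = 0.032. First find Macaulay duration:
  t   CF        PV=CF/(1+0.032)^t    t·PV
  1       100.00        96.8992        96.8992
  2       100.00        93.8946       187.7892
  3        25.00        22.7458        68.2374
  4    10,025.00     8,838.2360    35,352.9438
  Σ                  9,051.7756    35,705.8696
P = 9,051.7756; Macaulay duration = 35,705.8696 / 9,051.7756 = 3.94463 years.
Modified duration = D_Mac / (1 + y) = 3.94463 / 1.032 = 3.82231 years.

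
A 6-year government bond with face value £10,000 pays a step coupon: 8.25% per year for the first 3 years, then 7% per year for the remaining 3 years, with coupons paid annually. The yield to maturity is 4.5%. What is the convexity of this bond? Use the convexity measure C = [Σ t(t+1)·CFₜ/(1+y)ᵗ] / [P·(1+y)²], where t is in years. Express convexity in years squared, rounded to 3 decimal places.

With y = 0.045:
  t   CF        PV=CF/(1+0.045)^t    t·PV        t(t+1)·PV
  1       825.00       789.4737       789.4737       1,578.9474
  2       825.00       755.4772     1,510.9544       4,532.8633
  3       825.00       722.9447     2,168.8341       8,675.3364
  4       700.00       586.9929     2,347.9718      11,739.8588
  5       700.00       561.7157     2,808.5787      16,851.4720
  6    10,700.00     8,216.4844    49,298.9064     345,092.3448
  Σ                 11,633.0887    58,924.7190     388,470.8226
P = 11,633.0887.
Convexity = Σ t(t+1)·PV / [P·(1+y)²] = 388,470.8226 / (11,633.0887 × 1.092025) = 30.57953.

30.580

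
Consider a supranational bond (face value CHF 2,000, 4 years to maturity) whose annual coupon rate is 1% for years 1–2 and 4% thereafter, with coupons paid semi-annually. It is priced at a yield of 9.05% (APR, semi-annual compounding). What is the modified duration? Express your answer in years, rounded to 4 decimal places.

Periodic yield y = 0.04525. First find Macaulay duration:
  t   CF        PV=CF/(1+0.04525)^t    t·PV
  1        10.00         9.5671         9.5671
  2        10.00         9.1529        18.3058
  3        10.00         8.7567        26.2700
  4        10.00         8.3776        33.5104
  5        40.00        32.0597       160.2984
  6        40.00        30.6718       184.0307
  7        40.00        29.3440       205.4077
  8     2,040.00     1,431.7552    11,454.0413
  Σ                  1,559.6849    12,091.4314
P = 1,559.6849; Macaulay duration = 12,091.4314 / 1,559.6849 = 7.75248 half-year periods = 3.87624 years.
Modified duration = D_Mac / (1 + y) = 3.87624 / 1.04525 = 3.70844 years.

3.7084 years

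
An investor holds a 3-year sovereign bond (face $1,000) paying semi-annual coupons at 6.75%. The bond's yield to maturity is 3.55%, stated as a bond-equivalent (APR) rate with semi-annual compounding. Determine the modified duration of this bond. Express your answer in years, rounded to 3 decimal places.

Periodic yield y = 0.01775. First find Macaulay duration:
  t   CF        PV=CF/(1+0.01775)^t    t·PV
  1        33.75        33.1614        33.1614
  2        33.75        32.5830        65.1661
  3        33.75        32.0148        96.0443
  4        33.75        31.4564       125.8257
  5        33.75        30.9078       154.5390
  6     1,033.75       930.1840     5,581.1039
  Σ                  1,090.3074     6,055.8404
P = 1,090.3074; Macaulay duration = 6,055.8404 / 1,090.3074 = 5.55425 half-year periods = 2.77713 years.
Modified duration = D_Mac / (1 + y) = 2.77713 / 1.01775 = 2.72869 years.

2.729 years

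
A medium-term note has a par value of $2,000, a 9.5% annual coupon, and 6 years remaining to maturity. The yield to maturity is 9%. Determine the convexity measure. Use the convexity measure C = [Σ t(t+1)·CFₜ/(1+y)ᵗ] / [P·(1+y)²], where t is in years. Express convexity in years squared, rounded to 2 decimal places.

With y = 0.09:
  t   CF        PV=CF/(1+0.09)^t    t·PV        t(t+1)·PV
  1       190.00       174.3119       174.3119         348.6239
  2       190.00       159.9192       319.8384         959.5152
  3       190.00       146.7149       440.1446       1,760.5783
  4       190.00       134.6008       538.4032       2,692.0158
  5       190.00       123.4870       617.4348       3,704.6089
  6     2,190.00     1,305.8254     7,834.9527      54,844.6687
  Σ                  2,044.8592     9,925.0856      64,310.0108
P = 2,044.8592.
Convexity = Σ t(t+1)·PV / [P·(1+y)²] = 64,310.0108 / (2,044.8592 × 1.188100) = 26.47050.

26.47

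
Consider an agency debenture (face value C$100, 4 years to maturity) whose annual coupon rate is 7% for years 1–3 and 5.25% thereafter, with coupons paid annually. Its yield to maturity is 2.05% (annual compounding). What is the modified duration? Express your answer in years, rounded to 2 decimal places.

3.58 years

Periodic yield y = 0.0205. First find Macaulay duration:
  t   CF        PV=CF/(1+0.0205)^t    t·PV
  1         7.00         6.8594         6.8594
  2         7.00         6.7216        13.4432
  3         7.00         6.5866        19.7597
  4       105.25        97.0443       388.1772
  Σ                    117.2118       428.2395
P = 117.2118; Macaulay duration = 428.2395 / 117.2118 = 3.65355 years.
Modified duration = D_Mac / (1 + y) = 3.65355 / 1.0205 = 3.58016 years.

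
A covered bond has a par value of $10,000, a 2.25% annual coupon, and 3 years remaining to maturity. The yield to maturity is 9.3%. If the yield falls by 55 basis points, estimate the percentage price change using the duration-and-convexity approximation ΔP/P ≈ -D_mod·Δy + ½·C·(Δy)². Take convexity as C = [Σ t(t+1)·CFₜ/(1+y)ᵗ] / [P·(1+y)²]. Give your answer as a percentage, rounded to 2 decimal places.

+1.49%

With y = 0.093:
  t   CF        PV=CF/(1+0.093)^t    t·PV        t(t+1)·PV
  1       225.00       205.8554       205.8554         411.7109
  2       225.00       188.3398       376.6797       1,130.0390
  3    10,225.00     7,830.7405    23,492.2214      93,968.8857
  Σ                  8,224.9358    24,074.7565      95,510.6356
P = 8,224.9358; D_Mac = 2.92704 yrs; D_mod = 2.67799 yrs; C = 9.72028.
Duration effect: -2.67799 × (-0.0055) = +0.014729
Convexity effect: 0.5 × 9.72028 × (-0.0055)² = +0.0001470
ΔP/P ≈ +0.014729 + 0.0001470 = +0.014876 = +1.4876%.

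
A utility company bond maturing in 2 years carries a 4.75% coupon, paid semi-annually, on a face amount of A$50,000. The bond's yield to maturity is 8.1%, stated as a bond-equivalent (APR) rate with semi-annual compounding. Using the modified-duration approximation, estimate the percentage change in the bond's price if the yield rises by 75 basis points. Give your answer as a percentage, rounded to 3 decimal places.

-1.390%

Periodic yield y = 0.0405. Modified duration first:
  t   CF        PV=CF/(1+0.0405)^t    t·PV
  1     1,187.50     1,141.2782     1,141.2782
  2     1,187.50     1,096.8556     2,193.7112
  3     1,187.50     1,054.1620     3,162.4861
  4    51,187.50    43,671.2458   174,684.9831
  Σ                 46,963.5416   181,182.4586
P = 46,963.5416; D_Mac = 3.85794 half-year periods = 1.92897 yrs; D_mod = 1.92897/(1+0.0405) = 1.85389 yrs.
ΔP/P ≈ -D_mod · Δy = -1.85389 × (+0.0075) = -0.013904 = -1.3904%.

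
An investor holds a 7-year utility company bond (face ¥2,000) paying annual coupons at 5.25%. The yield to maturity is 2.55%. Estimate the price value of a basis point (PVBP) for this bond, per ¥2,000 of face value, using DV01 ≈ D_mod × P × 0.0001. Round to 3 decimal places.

Periodic yield y = 0.0255.
  t   CF        PV=CF/(1+0.0255)^t    t·PV
  1       105.00       102.3891       102.3891
  2       105.00        99.8431       199.6862
  3       105.00        97.3604       292.0812
  4       105.00        94.9394       379.7577
  5       105.00        92.5787       462.8934
  6       105.00        90.2766       541.6597
  7     2,105.00     1,764.8283    12,353.7978
  Σ                  2,342.2155    14,332.2650
P = 2,342.2155; D_Mac = 6.11911 yrs; D_mod = 5.96695 yrs.
DV01 ≈ 5.96695 × 2,342.2155 × 0.0001 = 1.397588.

¥1.398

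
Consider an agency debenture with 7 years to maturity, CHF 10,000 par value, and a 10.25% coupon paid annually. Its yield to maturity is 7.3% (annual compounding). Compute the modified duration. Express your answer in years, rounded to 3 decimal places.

5.080 years

Periodic yield y = 0.073. First find Macaulay duration:
  t   CF        PV=CF/(1+0.073)^t    t·PV
  1     1,025.00       955.2656       955.2656
  2     1,025.00       890.2755     1,780.5510
  3     1,025.00       829.7069     2,489.1207
  4     1,025.00       773.2590     3,093.0360
  5     1,025.00       720.6514     3,603.2572
  6     1,025.00       671.6230     4,029.7378
  7    11,025.00     6,732.5648    47,127.9538
  Σ                 11,573.3462    63,078.9220
P = 11,573.3462; Macaulay duration = 63,078.9220 / 11,573.3462 = 5.45036 years.
Modified duration = D_Mac / (1 + y) = 5.45036 / 1.073 = 5.07955 years.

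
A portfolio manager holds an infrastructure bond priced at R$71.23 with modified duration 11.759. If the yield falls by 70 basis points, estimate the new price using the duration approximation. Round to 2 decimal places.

R$77.09

Duration approximation: ΔP/P ≈ -D_mod · Δy = -11.759 × (-0.007) = +0.082313.
New price ≈ 71.23 × (1 + 0.082313) = 77.09315499.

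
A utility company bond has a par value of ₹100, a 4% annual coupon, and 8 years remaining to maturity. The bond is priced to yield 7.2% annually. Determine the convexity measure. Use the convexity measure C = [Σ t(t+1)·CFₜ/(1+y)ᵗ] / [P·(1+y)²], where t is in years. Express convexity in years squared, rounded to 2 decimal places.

51.05

With y = 0.072:
  t   CF        PV=CF/(1+0.072)^t    t·PV        t(t+1)·PV
  1         4.00         3.7313         3.7313           7.4627
  2         4.00         3.4807         6.9615          20.8844
  3         4.00         3.2470         9.7409          38.9634
  4         4.00         3.0289        12.1155          60.5774
  5         4.00         2.8254        14.1272          84.7632
  6         4.00         2.6357        15.8140         110.6982
  7         4.00         2.4586        17.2105         137.6843
  8       104.00        59.6314       477.0513       4,293.4613
  Σ                     81.0391       556.7522       4,754.4949
P = 81.0391.
Convexity = Σ t(t+1)·PV / [P·(1+y)²] = 4,754.4949 / (81.0391 × 1.149184) = 51.05290.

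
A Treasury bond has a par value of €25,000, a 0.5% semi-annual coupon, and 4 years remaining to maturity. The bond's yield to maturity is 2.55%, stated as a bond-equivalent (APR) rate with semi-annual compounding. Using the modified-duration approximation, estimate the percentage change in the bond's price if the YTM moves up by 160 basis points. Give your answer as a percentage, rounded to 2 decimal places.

Periodic yield y = 0.01275. Modified duration first:
  t   CF        PV=CF/(1+0.01275)^t    t·PV
  1        62.50        61.7132        61.7132
  2        62.50        60.9362       121.8724
  3        62.50        60.1691       180.5072
  4        62.50        59.4116       237.6463
  5        62.50        58.6636       293.3180
  6        62.50        57.9251       347.5504
  7        62.50        57.1958       400.3707
  8    25,062.50    22,646.7755   181,174.2041
  Σ                 23,062.7900   182,817.1823
P = 23,062.7900; D_Mac = 7.92693 half-year periods = 3.96347 yrs; D_mod = 3.96347/(1+0.01275) = 3.91357 yrs.
ΔP/P ≈ -D_mod · Δy = -3.91357 × (+0.016) = -0.062617 = -6.2617%.

-6.26%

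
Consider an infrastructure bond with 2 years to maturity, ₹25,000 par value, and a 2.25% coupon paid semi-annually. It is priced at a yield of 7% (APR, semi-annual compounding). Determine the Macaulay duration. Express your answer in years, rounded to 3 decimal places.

1.965 years

Periodic yield y = 0.035. Discount each cash flow and weight by its period:
  t   CF        PV=CF/(1+0.035)^t    t·PV
  1       281.25       271.7391       271.7391
  2       281.25       262.5499       525.0998
  3       281.25       253.6714       761.0142
  4    25,281.25    22,031.1488    88,124.5953
  Σ                 22,819.1092    89,682.4483
Price P = Σ PV = 22,819.1092.
Macaulay duration = Σ(t·PV) / P = 89,682.4483 / 22,819.1092 = 3.93015 half-year periods.
In years: 3.93015 / 2 = 1.96507 years.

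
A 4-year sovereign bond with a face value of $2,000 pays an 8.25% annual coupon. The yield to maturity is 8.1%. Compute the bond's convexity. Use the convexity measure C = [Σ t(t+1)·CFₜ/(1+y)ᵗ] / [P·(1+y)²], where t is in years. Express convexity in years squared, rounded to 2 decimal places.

14.66

With y = 0.081:
  t   CF        PV=CF/(1+0.081)^t    t·PV        t(t+1)·PV
  1       165.00       152.6364       152.6364         305.2729
  2       165.00       141.1993       282.3986         847.1958
  3       165.00       130.6192       391.8575       1,567.4298
  4     2,165.00     1,585.4594     6,341.8376      31,709.1880
  Σ                  2,009.9143     7,168.7301      34,429.0865
P = 2,009.9143.
Convexity = Σ t(t+1)·PV / [P·(1+y)²] = 34,429.0865 / (2,009.9143 × 1.168561) = 14.65874.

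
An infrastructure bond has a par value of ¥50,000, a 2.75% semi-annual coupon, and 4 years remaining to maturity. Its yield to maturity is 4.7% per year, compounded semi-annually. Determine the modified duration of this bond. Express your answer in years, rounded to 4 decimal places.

3.7193 years

Periodic yield y = 0.0235. First find Macaulay duration:
  t   CF        PV=CF/(1+0.0235)^t    t·PV
  1       687.50       671.7147       671.7147
  2       687.50       656.2918     1,312.5837
  3       687.50       641.2231     1,923.6693
  4       687.50       626.5003     2,506.0014
  5       687.50       612.1156     3,060.5781
  6       687.50       598.0612     3,588.3671
  7       687.50       584.3294     4,090.3061
  8    50,687.50    42,091.8579   336,734.8632
  Σ                 46,482.0942   353,888.0837
P = 46,482.0942; Macaulay duration = 353,888.0837 / 46,482.0942 = 7.61343 half-year periods = 3.80671 years.
Modified duration = D_Mac / (1 + y) = 3.80671 / 1.0235 = 3.71931 years.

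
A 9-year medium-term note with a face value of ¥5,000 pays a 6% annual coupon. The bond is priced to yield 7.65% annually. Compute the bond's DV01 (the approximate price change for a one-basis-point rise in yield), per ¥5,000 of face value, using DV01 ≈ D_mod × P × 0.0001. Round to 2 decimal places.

Periodic yield y = 0.0765.
  t   CF        PV=CF/(1+0.0765)^t    t·PV
  1       300.00       278.6809       278.6809
  2       300.00       258.8768       517.7537
  3       300.00       240.4801       721.4403
  4       300.00       223.3907       893.5629
  5       300.00       207.5158     1,037.5788
  6       300.00       192.7689     1,156.6136
  7       300.00       179.0701     1,253.4905
  8       300.00       166.3447     1,330.7576
  9     5,300.00     2,729.9177    24,569.2597
  Σ                  4,477.0458    31,759.1381
P = 4,477.0458; D_Mac = 7.09377 yrs; D_mod = 6.58966 yrs.
DV01 ≈ 6.58966 × 4,477.0458 × 0.0001 = 2.950222.

¥2.95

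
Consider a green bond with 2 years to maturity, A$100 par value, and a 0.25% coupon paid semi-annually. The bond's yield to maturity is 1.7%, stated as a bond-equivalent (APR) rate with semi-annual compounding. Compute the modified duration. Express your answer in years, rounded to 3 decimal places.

1.979 years

Periodic yield y = 0.0085. First find Macaulay duration:
  t   CF        PV=CF/(1+0.0085)^t    t·PV
  1        0.125         0.1239         0.1239
  2        0.125         0.1229         0.2458
  3        0.125         0.1219         0.3656
  4      100.125        96.7919       387.1675
  Σ                     97.1606       387.9029
P = 97.1606; Macaulay duration = 387.9029 / 97.1606 = 3.99239 half-year periods = 1.99619 years.
Modified duration = D_Mac / (1 + y) = 1.99619 / 1.0085 = 1.97937 years.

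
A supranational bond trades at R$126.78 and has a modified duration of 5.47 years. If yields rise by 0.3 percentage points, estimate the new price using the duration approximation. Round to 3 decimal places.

Duration approximation: ΔP/P ≈ -D_mod · Δy = -5.47 × (+0.003) = -0.016410.
New price ≈ 126.78 × (1 - 0.016410) = 124.6995402.

R$124.700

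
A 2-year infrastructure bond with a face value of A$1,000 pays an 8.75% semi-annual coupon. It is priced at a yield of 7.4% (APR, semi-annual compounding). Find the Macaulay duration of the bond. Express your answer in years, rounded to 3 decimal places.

1.879 years

Periodic yield y = 0.037. Discount each cash flow and weight by its period:
  t   CF        PV=CF/(1+0.037)^t    t·PV
  1        43.75        42.1890        42.1890
  2        43.75        40.6837        81.3674
  3        43.75        39.2321       117.6964
  4     1,043.75       902.5712     3,610.2847
  Σ                  1,024.6760     3,851.5375
Price P = Σ PV = 1,024.6760.
Macaulay duration = Σ(t·PV) / P = 3,851.5375 / 1,024.6760 = 3.75879 half-year periods.
In years: 3.75879 / 2 = 1.87939 years.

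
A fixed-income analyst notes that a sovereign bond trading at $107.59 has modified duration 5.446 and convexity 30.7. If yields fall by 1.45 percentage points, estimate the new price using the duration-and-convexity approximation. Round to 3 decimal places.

Duration effect: -D_mod·Δy = -5.446 × (-0.0145) = +0.078967
Convexity effect: ½·C·(Δy)² = 0.5 × 30.7 × (-0.0145)² = +0.0032273375
ΔP/P ≈ +0.078967 + 0.0032273375 = +0.0821943375
New price ≈ 107.59 × (1 + 0.0821943375) = 116.433288771625.

$116.433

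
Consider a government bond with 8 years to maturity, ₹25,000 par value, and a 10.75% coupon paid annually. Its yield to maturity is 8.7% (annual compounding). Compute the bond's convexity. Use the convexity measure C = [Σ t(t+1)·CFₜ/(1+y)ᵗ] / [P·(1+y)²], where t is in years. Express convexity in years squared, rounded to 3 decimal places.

With y = 0.087:
  t   CF        PV=CF/(1+0.087)^t    t·PV        t(t+1)·PV
  1     2,687.50     2,472.4011     2,472.4011       4,944.8022
  2     2,687.50     2,274.5180     4,549.0361      13,647.1082
  3     2,687.50     2,092.4729     6,277.4187      25,109.6747
  4     2,687.50     1,924.9981     7,699.9922      38,499.9612
  5     2,687.50     1,770.9274     8,854.6369      53,127.8214
  6     2,687.50     1,629.1880     9,775.1281      68,425.8969
  7     2,687.50     1,498.7930    10,491.5512      83,932.4096
  8    27,687.50    14,205.2012   113,641.6100   1,022,774.4899
  Σ                 27,868.4998   163,761.7743   1,310,462.1642
P = 27,868.4998.
Convexity = Σ t(t+1)·PV / [P·(1+y)²] = 1,310,462.1642 / (27,868.4998 × 1.181569) = 39.79713.

39.797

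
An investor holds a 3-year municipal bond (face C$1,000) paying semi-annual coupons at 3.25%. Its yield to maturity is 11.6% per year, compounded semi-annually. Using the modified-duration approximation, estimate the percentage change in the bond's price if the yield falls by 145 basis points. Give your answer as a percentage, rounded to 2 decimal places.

+3.93%

Periodic yield y = 0.058. Modified duration first:
  t   CF        PV=CF/(1+0.058)^t    t·PV
  1        16.25        15.3592        15.3592
  2        16.25        14.5172        29.0343
  3        16.25        13.7213        41.1640
  4        16.25        12.9691        51.8765
  5        16.25        12.2582        61.2908
  6     1,016.25       724.5804     4,347.4821
  Σ                    793.4053     4,546.2069
P = 793.4053; D_Mac = 5.72999 half-year periods = 2.86500 yrs; D_mod = 2.86500/(1+0.058) = 2.70794 yrs.
ΔP/P ≈ -D_mod · Δy = -2.70794 × (-0.0145) = +0.039265 = +3.9265%.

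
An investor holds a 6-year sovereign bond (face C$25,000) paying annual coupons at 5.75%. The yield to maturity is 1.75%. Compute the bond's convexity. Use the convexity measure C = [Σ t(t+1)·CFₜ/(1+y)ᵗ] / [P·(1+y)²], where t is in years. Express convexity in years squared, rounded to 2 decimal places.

With y = 0.0175:
  t   CF        PV=CF/(1+0.0175)^t    t·PV        t(t+1)·PV
  1     1,437.50     1,412.7764     1,412.7764       2,825.5528
  2     1,437.50     1,388.4780     2,776.9561       8,330.8683
  3     1,437.50     1,364.5976     4,093.7928      16,375.1711
  4     1,437.50     1,341.1279     5,364.5114      26,822.5570
  5     1,437.50     1,318.0618     6,590.3089      39,541.8531
  6    26,437.50    23,823.9559   142,943.7357   1,000,606.1497
  Σ                 30,648.9976   163,182.0812   1,094,502.1521
P = 30,648.9976.
Convexity = Σ t(t+1)·PV / [P·(1+y)²] = 1,094,502.1521 / (30,648.9976 × 1.035306) = 34.49304.

34.49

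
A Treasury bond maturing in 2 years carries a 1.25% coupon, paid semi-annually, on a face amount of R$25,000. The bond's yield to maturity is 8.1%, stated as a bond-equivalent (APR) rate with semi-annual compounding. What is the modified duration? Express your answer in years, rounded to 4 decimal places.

Periodic yield y = 0.0405. First find Macaulay duration:
  t   CF        PV=CF/(1+0.0405)^t    t·PV
  1       156.25       150.1682       150.1682
  2       156.25       144.3231       288.6462
  3       156.25       138.7055       416.1166
  4    25,156.25    21,462.3644    85,849.4575
  Σ                 21,895.5612    86,704.3885
P = 21,895.5612; Macaulay duration = 86,704.3885 / 21,895.5612 = 3.95991 half-year periods = 1.97995 years.
Modified duration = D_Mac / (1 + y) = 1.97995 / 1.0405 = 1.90289 years.

1.9029 years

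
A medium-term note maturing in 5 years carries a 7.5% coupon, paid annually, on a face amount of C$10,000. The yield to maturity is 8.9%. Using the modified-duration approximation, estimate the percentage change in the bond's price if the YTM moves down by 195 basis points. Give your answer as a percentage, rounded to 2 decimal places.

Periodic yield y = 0.089. Modified duration first:
  t   CF        PV=CF/(1+0.089)^t    t·PV
  1       750.00       688.7052       688.7052
  2       750.00       632.4199     1,264.8397
  3       750.00       580.7345     1,742.2035
  4       750.00       533.2732     2,133.0927
  5    10,750.00     7,018.9002    35,094.5008
  Σ                  9,454.0329    40,923.3420
P = 9,454.0329; D_Mac = 4.32867 yrs; D_mod = 4.32867/(1+0.089) = 3.97490 yrs.
ΔP/P ≈ -D_mod · Δy = -3.97490 × (-0.0195) = +0.077511 = +7.7511%.

+7.75%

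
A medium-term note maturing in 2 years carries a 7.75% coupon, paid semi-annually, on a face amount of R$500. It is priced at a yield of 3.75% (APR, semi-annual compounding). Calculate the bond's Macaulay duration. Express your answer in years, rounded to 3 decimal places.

1.895 years

Periodic yield y = 0.01875. Discount each cash flow and weight by its period:
  t   CF        PV=CF/(1+0.01875)^t    t·PV
  1       19.375        19.0184        19.0184
  2       19.375        18.6684        37.3367
  3       19.375        18.3248        54.9743
  4      519.375       482.1815     1,928.7260
  Σ                    538.1931     2,040.0555
Price P = Σ PV = 538.1931.
Macaulay duration = Σ(t·PV) / P = 2,040.0555 / 538.1931 = 3.79056 half-year periods.
In years: 3.79056 / 2 = 1.89528 years.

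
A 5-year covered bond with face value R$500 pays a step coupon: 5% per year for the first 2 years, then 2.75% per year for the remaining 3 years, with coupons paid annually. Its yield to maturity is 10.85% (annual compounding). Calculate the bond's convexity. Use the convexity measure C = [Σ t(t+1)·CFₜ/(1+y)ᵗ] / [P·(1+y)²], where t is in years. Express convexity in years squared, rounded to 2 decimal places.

21.34

With y = 0.1085:
  t   CF        PV=CF/(1+0.1085)^t    t·PV        t(t+1)·PV
  1        25.00        22.5530        22.5530          45.1060
  2        25.00        20.3455        40.6910         122.0731
  3        13.75        10.0948        30.2843         121.1370
  4        13.75         9.1067        36.4267         182.1335
  5       513.75       306.9540     1,534.7702       9,208.6211
  Σ                    369.0540     1,664.7252       9,679.0707
P = 369.0540.
Convexity = Σ t(t+1)·PV / [P·(1+y)²] = 9,679.0707 / (369.0540 × 1.228772) = 21.34383.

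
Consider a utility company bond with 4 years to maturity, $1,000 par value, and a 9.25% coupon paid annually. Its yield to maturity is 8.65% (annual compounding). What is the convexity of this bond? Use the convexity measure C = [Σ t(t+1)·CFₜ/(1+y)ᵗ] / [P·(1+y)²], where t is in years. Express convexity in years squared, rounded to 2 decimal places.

With y = 0.0865:
  t   CF        PV=CF/(1+0.0865)^t    t·PV        t(t+1)·PV
  1        92.50        85.1358        85.1358         170.2715
  2        92.50        78.3578       156.7156         470.1468
  3        92.50        72.1195       216.3584         865.4337
  4     1,092.50       783.9756     3,135.9022      15,679.5112
  Σ                  1,019.5886     3,594.1120      17,185.3632
P = 1,019.5886.
Convexity = Σ t(t+1)·PV / [P·(1+y)²] = 17,185.3632 / (1,019.5886 × 1.180482) = 14.27823.

14.28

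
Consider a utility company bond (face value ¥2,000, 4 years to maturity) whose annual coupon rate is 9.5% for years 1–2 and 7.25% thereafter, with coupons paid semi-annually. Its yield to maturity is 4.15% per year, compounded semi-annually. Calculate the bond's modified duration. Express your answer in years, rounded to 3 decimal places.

3.414 years

Periodic yield y = 0.02075. First find Macaulay duration:
  t   CF        PV=CF/(1+0.02075)^t    t·PV
  1        95.00        93.0688        93.0688
  2        95.00        91.1769       182.3538
  3        95.00        89.3234       267.9703
  4        95.00        87.5077       350.0306
  5        72.50        65.4246       327.1230
  6        72.50        64.0946       384.5678
  7        72.50        62.7917       439.5419
  8     2,072.50     1,758.4881    14,067.9047
  Σ                  2,311.8758    16,112.5610
P = 2,311.8758; Macaulay duration = 16,112.5610 / 2,311.8758 = 6.96948 half-year periods = 3.48474 years.
Modified duration = D_Mac / (1 + y) = 3.48474 / 1.02075 = 3.41390 years.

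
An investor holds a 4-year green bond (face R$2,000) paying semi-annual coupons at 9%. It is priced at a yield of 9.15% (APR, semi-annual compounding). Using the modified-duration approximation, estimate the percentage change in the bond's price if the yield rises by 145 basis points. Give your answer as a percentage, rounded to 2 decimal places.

Periodic yield y = 0.04575. Modified duration first:
  t   CF        PV=CF/(1+0.04575)^t    t·PV
  1        90.00        86.0626        86.0626
  2        90.00        82.2975       164.5950
  3        90.00        78.6971       236.0914
  4        90.00        75.2542       301.0170
  5        90.00        71.9620       359.8099
  6        90.00        68.8138       412.8825
  7        90.00        65.8033       460.6228
  8     2,090.00     1,461.2459    11,689.9671
  Σ                  1,990.1364    13,711.0484
P = 1,990.1364; D_Mac = 6.88950 half-year periods = 3.44475 yrs; D_mod = 3.44475/(1+0.04575) = 3.29405 yrs.
ΔP/P ≈ -D_mod · Δy = -3.29405 × (+0.0145) = -0.047764 = -4.7764%.

-4.78%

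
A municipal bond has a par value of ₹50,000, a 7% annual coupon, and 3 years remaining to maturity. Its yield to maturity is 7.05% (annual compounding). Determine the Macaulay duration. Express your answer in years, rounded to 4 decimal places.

2.8079 years

Periodic yield y = 0.0705. Discount each cash flow and weight by its year:
  t   CF        PV=CF/(1+0.0705)^t    t·PV
  1     3,500.00     3,269.5002     3,269.5002
  2     3,500.00     3,054.1805     6,108.3610
  3    53,500.00    43,610.7712   130,832.3137
  Σ                 49,934.4520   140,210.1750
Price P = Σ PV = 49,934.4520.
Macaulay duration = Σ(t·PV) / P = 140,210.1750 / 49,934.4520 = 2.80788 years.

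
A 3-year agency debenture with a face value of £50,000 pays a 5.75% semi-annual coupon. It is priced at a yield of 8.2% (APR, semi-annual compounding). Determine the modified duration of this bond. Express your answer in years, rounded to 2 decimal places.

Periodic yield y = 0.041. First find Macaulay duration:
  t   CF        PV=CF/(1+0.041)^t    t·PV
  1     1,437.50     1,380.8838     1,380.8838
  2     1,437.50     1,326.4974     2,652.9947
  3     1,437.50     1,274.2530     3,822.7590
  4     1,437.50     1,224.0663     4,896.2651
  5     1,437.50     1,175.8562     5,879.2809
  6    51,437.50    40,418.0610   242,508.3663
  Σ                 46,799.6176   261,140.5498
P = 46,799.6176; Macaulay duration = 261,140.5498 / 46,799.6176 = 5.57997 half-year periods = 2.78999 years.
Modified duration = D_Mac / (1 + y) = 2.78999 / 1.041 = 2.68010 years.

2.68 years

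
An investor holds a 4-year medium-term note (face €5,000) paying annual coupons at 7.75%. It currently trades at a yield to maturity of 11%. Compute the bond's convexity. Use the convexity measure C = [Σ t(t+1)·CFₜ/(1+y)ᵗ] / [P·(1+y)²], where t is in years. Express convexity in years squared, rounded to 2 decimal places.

With y = 0.11:
  t   CF        PV=CF/(1+0.11)^t    t·PV        t(t+1)·PV
  1       387.50       349.0991       349.0991         698.1982
  2       387.50       314.5037       629.0074       1,887.0222
  3       387.50       283.3367       850.0100       3,400.0399
  4     5,387.50     3,548.9131    14,195.6525      70,978.2625
  Σ                  4,495.8526    16,023.7690      76,963.5227
P = 4,495.8526.
Convexity = Σ t(t+1)·PV / [P·(1+y)²] = 76,963.5227 / (4,495.8526 × 1.232100) = 13.89399.

13.89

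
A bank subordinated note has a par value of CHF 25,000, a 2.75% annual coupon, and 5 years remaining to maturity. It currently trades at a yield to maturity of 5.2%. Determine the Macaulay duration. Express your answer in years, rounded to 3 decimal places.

4.722 years

Periodic yield y = 0.052. Discount each cash flow and weight by its year:
  t   CF        PV=CF/(1+0.052)^t    t·PV
  1       687.50       653.5171       653.5171
  2       687.50       621.2140     1,242.4280
  3       687.50       590.5076     1,771.5228
  4       687.50       561.3190     2,245.2760
  5    25,687.50    19,936.2348    99,681.1740
  Σ                 22,362.7925   105,593.9179
Price P = Σ PV = 22,362.7925.
Macaulay duration = Σ(t·PV) / P = 105,593.9179 / 22,362.7925 = 4.72186 years.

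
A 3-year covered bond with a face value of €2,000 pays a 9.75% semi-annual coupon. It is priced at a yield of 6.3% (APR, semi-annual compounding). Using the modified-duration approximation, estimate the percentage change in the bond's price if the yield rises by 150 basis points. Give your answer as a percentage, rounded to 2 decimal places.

-3.91%

Periodic yield y = 0.0315. Modified duration first:
  t   CF        PV=CF/(1+0.0315)^t    t·PV
  1        97.50        94.5225        94.5225
  2        97.50        91.6360       183.2720
  3        97.50        88.8376       266.5129
  4        97.50        86.1247       344.4988
  5        97.50        83.4946       417.4731
  6     2,097.50     1,741.3520    10,448.1122
  Σ                  2,185.9675    11,754.3914
P = 2,185.9675; D_Mac = 5.37720 half-year periods = 2.68860 yrs; D_mod = 2.68860/(1+0.0315) = 2.60650 yrs.
ΔP/P ≈ -D_mod · Δy = -2.60650 × (+0.015) = -0.039097 = -3.9097%.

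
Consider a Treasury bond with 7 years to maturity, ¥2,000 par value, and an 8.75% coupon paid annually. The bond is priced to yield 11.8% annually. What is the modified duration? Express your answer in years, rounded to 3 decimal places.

4.823 years

Periodic yield y = 0.118. First find Macaulay duration:
  t   CF        PV=CF/(1+0.118)^t    t·PV
  1       175.00       156.5295       156.5295
  2       175.00       140.0085       280.0170
  3       175.00       125.2312       375.6937
  4       175.00       112.0136       448.0545
  5       175.00       100.1911       500.9554
  6       175.00        89.6163       537.6981
  7     2,175.00       996.2461     6,973.7227
  Σ                  1,719.8364     9,272.6709
P = 1,719.8364; Macaulay duration = 9,272.6709 / 1,719.8364 = 5.39160 years.
Modified duration = D_Mac / (1 + y) = 5.39160 / 1.118 = 4.82254 years.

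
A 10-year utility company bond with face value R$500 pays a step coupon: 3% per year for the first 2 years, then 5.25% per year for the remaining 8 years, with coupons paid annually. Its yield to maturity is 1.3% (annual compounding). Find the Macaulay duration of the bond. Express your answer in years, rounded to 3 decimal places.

Periodic yield y = 0.013. Discount each cash flow and weight by its year:
  t   CF        PV=CF/(1+0.013)^t    t·PV
  1        15.00        14.8075        14.8075
  2        15.00        14.6175        29.2350
  3        26.25        25.2523        75.7569
  4        26.25        24.9282        99.7129
  5        26.25        24.6083       123.0416
  6        26.25        24.2925       145.7551
  7        26.25        23.9808       167.8654
  8        26.25        23.6730       189.3842
  9        26.25        23.3692       210.3230
  10      526.25       462.4850     4,624.8500
  Σ                    662.0144     5,680.7317
Price P = Σ PV = 662.0144.
Macaulay duration = Σ(t·PV) / P = 5,680.7317 / 662.0144 = 8.58098 years.

8.581 years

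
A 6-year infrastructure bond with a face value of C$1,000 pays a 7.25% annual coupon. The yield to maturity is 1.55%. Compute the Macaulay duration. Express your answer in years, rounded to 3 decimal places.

Periodic yield y = 0.0155. Discount each cash flow and weight by its year:
  t   CF        PV=CF/(1+0.0155)^t    t·PV
  1        72.50        71.3934        71.3934
  2        72.50        70.3037       140.6074
  3        72.50        69.2306       207.6919
  4        72.50        68.1739       272.6957
  5        72.50        67.1334       335.6668
  6     1,072.50       977.9524     5,867.7146
  Σ                  1,324.1874     6,895.7698
Price P = Σ PV = 1,324.1874.
Macaulay duration = Σ(t·PV) / P = 6,895.7698 / 1,324.1874 = 5.20755 years.

5.208 years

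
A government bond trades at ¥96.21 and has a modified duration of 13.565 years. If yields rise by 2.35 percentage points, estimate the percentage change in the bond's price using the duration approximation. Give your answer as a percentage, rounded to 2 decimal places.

Duration approximation: ΔP/P ≈ -D_mod · Δy = -13.565 × (+0.0235) = -0.3187775.
As a percentage: -31.87775%.

-31.88%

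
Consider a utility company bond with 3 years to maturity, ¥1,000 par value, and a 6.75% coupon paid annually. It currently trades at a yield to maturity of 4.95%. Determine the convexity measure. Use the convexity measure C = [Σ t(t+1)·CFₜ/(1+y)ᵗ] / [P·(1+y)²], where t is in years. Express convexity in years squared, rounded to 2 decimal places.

With y = 0.0495:
  t   CF        PV=CF/(1+0.0495)^t    t·PV        t(t+1)·PV
  1        67.50        64.3163        64.3163         128.6327
  2        67.50        61.2828       122.5657         367.6970
  3     1,067.50       923.4652     2,770.3957      11,081.5829
  Σ                  1,049.0644     2,957.2778      11,577.9127
P = 1,049.0644.
Convexity = Σ t(t+1)·PV / [P·(1+y)²] = 11,577.9127 / (1,049.0644 × 1.101450) = 10.01990.

10.02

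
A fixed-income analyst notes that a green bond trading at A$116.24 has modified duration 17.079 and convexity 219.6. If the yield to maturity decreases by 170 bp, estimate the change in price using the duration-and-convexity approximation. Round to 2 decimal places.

+A$37.44

Duration effect: -D_mod·Δy = -17.079 × (-0.017) = +0.290343
Convexity effect: ½·C·(Δy)² = 0.5 × 219.6 × (-0.017)² = +0.0317322
ΔP/P ≈ +0.290343 + 0.0317322 = +0.3220752
ΔP ≈ 116.24 × (+0.3220752) = +37.438021248.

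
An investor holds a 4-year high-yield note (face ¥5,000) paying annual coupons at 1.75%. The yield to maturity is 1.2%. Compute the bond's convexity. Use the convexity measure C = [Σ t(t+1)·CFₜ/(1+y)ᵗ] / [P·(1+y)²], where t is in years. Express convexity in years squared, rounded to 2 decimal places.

With y = 0.012:
  t   CF        PV=CF/(1+0.012)^t    t·PV        t(t+1)·PV
  1        87.50        86.4625        86.4625         172.9249
  2        87.50        85.4372       170.8744         512.6232
  3        87.50        84.4241       253.2723       1,013.0894
  4     5,087.50     4,850.4538    19,401.8152      97,009.0760
  Σ                  5,106.7776    19,912.4244      98,707.7135
P = 5,106.7776.
Convexity = Σ t(t+1)·PV / [P·(1+y)²] = 98,707.7135 / (5,106.7776 × 1.024144) = 18.87309.

18.87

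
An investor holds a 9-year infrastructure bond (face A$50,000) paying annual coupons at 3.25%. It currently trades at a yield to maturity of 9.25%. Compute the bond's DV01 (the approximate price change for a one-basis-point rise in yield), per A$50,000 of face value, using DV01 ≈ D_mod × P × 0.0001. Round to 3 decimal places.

A$22.477

Periodic yield y = 0.0925.
  t   CF        PV=CF/(1+0.0925)^t    t·PV
  1     1,625.00     1,487.4142     1,487.4142
  2     1,625.00     1,361.4775     2,722.9550
  3     1,625.00     1,246.2037     3,738.6110
  4     1,625.00     1,140.6899     4,562.7595
  5     1,625.00     1,044.1097     5,220.5486
  6     1,625.00       955.7068     5,734.2410
  7     1,625.00       874.7889     6,123.5220
  8     1,625.00       800.7221     6,405.7766
  9    51,625.00    23,284.5074   209,560.5663
  Σ                 32,195.6201   245,556.3942
P = 32,195.6201; D_Mac = 7.62701 yrs; D_mod = 6.98125 yrs.
DV01 ≈ 6.98125 × 32,195.6201 × 0.0001 = 22.476558.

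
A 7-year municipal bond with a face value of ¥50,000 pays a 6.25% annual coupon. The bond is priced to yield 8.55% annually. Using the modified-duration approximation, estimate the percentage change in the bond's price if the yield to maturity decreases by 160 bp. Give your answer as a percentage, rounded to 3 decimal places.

+8.543%

Periodic yield y = 0.0855. Modified duration first:
  t   CF        PV=CF/(1+0.0855)^t    t·PV
  1     3,125.00     2,878.8577     2,878.8577
  2     3,125.00     2,652.1029     5,304.2057
  3     3,125.00     2,443.2085     7,329.6256
  4     3,125.00     2,250.7679     9,003.0716
  5     3,125.00     2,073.4849    10,367.4246
  6     3,125.00     1,910.1658    11,460.9945
  7    53,125.00    29,915.0786   209,405.5503
  Σ                 44,123.6663   255,749.7301
P = 44,123.6663; D_Mac = 5.79620 yrs; D_mod = 5.79620/(1+0.0855) = 5.33966 yrs.
ΔP/P ≈ -D_mod · Δy = -5.33966 × (-0.016) = +0.085435 = +8.5435%.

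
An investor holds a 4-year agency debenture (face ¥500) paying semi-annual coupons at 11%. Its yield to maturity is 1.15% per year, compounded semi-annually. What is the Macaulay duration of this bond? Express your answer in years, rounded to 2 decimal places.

Periodic yield y = 0.00575. Discount each cash flow and weight by its period:
  t   CF        PV=CF/(1+0.00575)^t    t·PV
  1        27.50        27.3428        27.3428
  2        27.50        27.1865        54.3729
  3        27.50        27.0310        81.0931
  4        27.50        26.8765       107.5060
  5        27.50        26.7228       133.6142
  6        27.50        26.5701       159.4203
  7        27.50        26.4182       184.9271
  8       527.50       503.8510     4,030.8081
  Σ                    691.9988     4,779.0844
Price P = Σ PV = 691.9988.
Macaulay duration = Σ(t·PV) / P = 4,779.0844 / 691.9988 = 6.90620 half-year periods.
In years: 6.90620 / 2 = 3.45310 years.

3.45 years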